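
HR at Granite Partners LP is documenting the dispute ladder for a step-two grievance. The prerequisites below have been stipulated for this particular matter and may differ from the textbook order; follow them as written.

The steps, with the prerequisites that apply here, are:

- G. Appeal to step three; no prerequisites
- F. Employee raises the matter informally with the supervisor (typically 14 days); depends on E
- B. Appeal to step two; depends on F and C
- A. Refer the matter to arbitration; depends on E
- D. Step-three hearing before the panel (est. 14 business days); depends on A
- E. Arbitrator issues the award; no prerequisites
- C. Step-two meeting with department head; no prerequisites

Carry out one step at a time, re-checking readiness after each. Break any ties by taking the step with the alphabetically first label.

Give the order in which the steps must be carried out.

C, E, A, D, F, B, G

Nothing is required for C, E and G. C has the earlier label → C first.
Now E and G have their prerequisites met. E has the earlier label, so E next.
Now A, F and G have their prerequisites met. A has the earlier label, so A next.
D now also ready, so the ready set is {D, F, G}; D has the earlier label → D.
F and G are both available; F has the earlier label → F.
Ready: B and G. B has the earlier label → B.
G is the only step now ready → G.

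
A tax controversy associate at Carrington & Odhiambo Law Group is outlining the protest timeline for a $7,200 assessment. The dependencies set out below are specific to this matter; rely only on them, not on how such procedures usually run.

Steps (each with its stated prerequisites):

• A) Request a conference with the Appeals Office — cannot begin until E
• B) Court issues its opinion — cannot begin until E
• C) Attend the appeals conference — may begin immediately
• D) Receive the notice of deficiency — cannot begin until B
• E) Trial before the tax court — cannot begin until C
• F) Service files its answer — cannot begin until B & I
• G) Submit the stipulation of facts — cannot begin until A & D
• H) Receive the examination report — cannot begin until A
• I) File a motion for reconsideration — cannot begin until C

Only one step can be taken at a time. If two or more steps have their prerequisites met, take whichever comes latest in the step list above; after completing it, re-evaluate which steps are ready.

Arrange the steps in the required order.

C I E B F D A H G

Only C has no prerequisites, so it is first.
Now I and E have their prerequisites met. I is listed later, so I next.
E needed C, now all done → E.
Now B and A have their prerequisites met. B is listed later, so B next.
F and D now also ready, so the ready set is {F, D, A}; F is listed later → F.
D and A are both available; D is listed later → D.
A needed E, now all done → A.
Ready: H and G. H is listed later → H.
G needed D and A, now all done → G.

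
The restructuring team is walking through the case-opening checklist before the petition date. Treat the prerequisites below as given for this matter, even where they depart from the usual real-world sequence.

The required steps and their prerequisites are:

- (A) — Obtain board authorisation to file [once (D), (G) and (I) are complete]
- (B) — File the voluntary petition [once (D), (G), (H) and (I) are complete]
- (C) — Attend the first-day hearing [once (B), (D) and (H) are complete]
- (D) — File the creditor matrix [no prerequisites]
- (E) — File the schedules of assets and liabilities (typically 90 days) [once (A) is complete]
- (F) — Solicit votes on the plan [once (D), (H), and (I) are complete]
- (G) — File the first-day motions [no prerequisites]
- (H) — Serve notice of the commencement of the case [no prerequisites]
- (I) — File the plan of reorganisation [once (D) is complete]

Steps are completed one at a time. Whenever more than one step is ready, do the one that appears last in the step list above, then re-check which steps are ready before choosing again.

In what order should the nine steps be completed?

Nothing is required for (H), (G) and (D). (H) is listed later → (H) first.
Now (G) and (D) have their prerequisites met. (G) is listed later, so (G) next.
(D) is the only step now ready → (D).
That leaves (I) as the only ready step → (I).
Ready: (F), (B) and (A). (F) is listed later → (F).
Now (B) and (A) have their prerequisites met. (B) is listed later, so (B) next.
(C) and (A) are both available; (C) is listed later → (C).
That leaves (A) as the only ready step → (A).
(E) needed (A), now all done → (E).

(H) → (G) → (D) → (I) → (F) → (B) → (C) → (A) → (E)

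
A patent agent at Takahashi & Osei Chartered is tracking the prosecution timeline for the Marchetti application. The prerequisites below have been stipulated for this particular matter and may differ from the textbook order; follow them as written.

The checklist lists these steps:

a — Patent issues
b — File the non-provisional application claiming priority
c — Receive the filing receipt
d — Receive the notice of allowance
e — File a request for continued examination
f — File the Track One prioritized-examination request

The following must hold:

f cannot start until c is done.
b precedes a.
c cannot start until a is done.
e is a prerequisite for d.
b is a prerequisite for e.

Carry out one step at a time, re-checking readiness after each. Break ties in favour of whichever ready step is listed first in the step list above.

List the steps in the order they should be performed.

b is the only step with nothing outstanding, so it goes first.
Now a and e have their prerequisites met. a is listed earlier, so a next.
c and e are both available; c is listed earlier → c.
f now also ready, so the ready set is {e, f}; e is listed earlier → e.
d now also ready, so the ready set is {d, f}; d is listed earlier → d.
f is the only step now ready → f.

b a c e d f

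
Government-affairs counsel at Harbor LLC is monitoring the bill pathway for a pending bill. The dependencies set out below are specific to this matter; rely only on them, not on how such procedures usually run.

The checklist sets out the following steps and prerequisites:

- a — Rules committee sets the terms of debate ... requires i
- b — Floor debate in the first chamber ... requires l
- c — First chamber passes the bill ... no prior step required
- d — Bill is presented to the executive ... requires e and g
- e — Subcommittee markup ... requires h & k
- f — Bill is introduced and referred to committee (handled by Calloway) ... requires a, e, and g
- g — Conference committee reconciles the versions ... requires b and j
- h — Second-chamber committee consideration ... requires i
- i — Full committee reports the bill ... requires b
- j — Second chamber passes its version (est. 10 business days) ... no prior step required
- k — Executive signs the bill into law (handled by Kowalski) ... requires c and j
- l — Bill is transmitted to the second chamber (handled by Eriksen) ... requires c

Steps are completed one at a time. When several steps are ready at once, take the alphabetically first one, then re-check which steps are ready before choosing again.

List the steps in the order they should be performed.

c j k l b g i a h e d f

Nothing is required for c and j. c has the earlier label → c first.
j and l are both available; j has the earlier label → j.
Ready: k and l. k has the earlier label → k.
l is the only step now ready → l.
That leaves b as the only ready step → b.
Ready: g and i. g has the earlier label → g.
i needed b, now all done → i.
Now a and h have their prerequisites met. a has the earlier label, so a next.
h needed i, now all done → h.
Next only e has its prerequisites met → e.
Now d and f have their prerequisites met. d has the earlier label, so d next.
f needed a, e and g, now all done → f.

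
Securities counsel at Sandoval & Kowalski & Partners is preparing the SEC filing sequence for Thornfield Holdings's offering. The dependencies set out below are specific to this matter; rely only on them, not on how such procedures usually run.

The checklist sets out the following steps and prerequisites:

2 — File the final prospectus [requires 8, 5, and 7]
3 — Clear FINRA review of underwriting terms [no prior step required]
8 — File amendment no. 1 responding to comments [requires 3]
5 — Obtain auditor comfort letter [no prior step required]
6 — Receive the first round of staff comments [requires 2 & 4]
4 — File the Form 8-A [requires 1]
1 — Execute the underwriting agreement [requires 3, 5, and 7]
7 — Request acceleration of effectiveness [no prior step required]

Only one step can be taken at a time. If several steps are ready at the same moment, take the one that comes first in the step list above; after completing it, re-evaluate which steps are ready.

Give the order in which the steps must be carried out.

3, 8, 5, 7, 2, 1, 4, 6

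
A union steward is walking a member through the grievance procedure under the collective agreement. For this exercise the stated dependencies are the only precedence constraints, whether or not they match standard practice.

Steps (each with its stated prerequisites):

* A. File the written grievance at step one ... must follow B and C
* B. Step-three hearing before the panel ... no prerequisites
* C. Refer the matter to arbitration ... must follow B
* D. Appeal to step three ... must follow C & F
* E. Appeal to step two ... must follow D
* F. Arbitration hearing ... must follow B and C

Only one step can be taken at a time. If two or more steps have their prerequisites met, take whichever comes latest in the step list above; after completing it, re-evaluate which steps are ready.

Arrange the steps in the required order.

B → C → F → D → E → A

B is the only step with nothing outstanding, so it goes first.
C needed B, now all done → C.
F and A are both available; F is listed later → F.
Ready: D and A. D is listed later → D.
E now also ready, so the ready set is {E, A}; E is listed later → E.
A needed C and B, now all done → A.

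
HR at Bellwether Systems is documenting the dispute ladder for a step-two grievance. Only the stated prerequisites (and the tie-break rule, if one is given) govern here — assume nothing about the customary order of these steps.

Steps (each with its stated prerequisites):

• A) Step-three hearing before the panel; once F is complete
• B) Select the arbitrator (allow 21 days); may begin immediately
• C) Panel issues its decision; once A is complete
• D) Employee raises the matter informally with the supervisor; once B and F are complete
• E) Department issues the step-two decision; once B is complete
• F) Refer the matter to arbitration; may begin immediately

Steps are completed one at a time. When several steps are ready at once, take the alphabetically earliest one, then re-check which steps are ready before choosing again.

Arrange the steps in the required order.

B E F A C D

B and F have no prerequisites; B has the earlier label, so B is first.
E now also ready, so the ready set is {E, F}; E has the earlier label → E.
Next only F has its prerequisites met → F.
Now A and D have their prerequisites met. A has the earlier label, so A next.
C now also ready, so the ready set is {C, D}; C has the earlier label → C.
D needed B and F, now all done → D.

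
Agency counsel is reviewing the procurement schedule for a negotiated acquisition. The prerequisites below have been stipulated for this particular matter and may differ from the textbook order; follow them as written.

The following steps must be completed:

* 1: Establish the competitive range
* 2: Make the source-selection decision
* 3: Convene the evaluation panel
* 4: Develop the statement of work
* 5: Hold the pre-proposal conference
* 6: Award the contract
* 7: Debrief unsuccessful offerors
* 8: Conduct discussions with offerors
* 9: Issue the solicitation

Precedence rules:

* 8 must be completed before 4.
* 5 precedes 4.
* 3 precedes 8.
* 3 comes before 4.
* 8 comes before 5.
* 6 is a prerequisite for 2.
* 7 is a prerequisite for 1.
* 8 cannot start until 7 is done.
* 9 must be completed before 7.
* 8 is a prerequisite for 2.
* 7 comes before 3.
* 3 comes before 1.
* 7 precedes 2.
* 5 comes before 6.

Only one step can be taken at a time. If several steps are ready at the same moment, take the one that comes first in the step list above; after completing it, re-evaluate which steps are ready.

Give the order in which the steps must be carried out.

9 is the only step with nothing outstanding, so it goes first.
That leaves 7 as the only ready step → 7.
3 needed 7, now all done → 3.
Now 1 and 8 have their prerequisites met. 1 is listed earlier, so 1 next.
8 needed 3 and 7, now all done → 8.
That leaves 5 as the only ready step → 5.
Ready: 4 and 6. 4 is listed earlier → 4.
That leaves 6 as the only ready step → 6.
That leaves 2 as the only ready step → 2.

9 → 7 → 3 → 1 → 8 → 5 → 4 → 6 → 2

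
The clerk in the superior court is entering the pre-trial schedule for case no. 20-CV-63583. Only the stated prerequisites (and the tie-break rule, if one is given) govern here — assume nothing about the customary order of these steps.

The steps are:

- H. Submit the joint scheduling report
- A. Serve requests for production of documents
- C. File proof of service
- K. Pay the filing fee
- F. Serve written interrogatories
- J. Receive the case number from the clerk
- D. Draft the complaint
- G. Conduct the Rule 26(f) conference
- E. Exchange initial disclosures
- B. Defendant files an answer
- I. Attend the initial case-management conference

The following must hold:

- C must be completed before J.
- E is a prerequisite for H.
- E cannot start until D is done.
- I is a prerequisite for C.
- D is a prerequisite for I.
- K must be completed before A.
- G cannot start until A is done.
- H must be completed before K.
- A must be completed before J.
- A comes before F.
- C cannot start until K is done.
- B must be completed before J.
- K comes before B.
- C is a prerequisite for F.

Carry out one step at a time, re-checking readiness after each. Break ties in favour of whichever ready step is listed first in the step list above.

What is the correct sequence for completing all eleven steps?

D, E, H, K, A, G, B, I, C, F, J

Only D has no prerequisites, so it is first.
Now E and I have their prerequisites met. E is listed earlier, so E next.
H now also ready, so the ready set is {H, I}; H is listed earlier → H.
Now K and I have their prerequisites met. K is listed earlier, so K next.
A and B now also ready, so the ready set is {A, B, I}; A is listed earlier → A.
Now G, B and I have their prerequisites met. G is listed earlier, so G next.
Ready: B and I. B is listed earlier → B.
That leaves I as the only ready step → I.
C needed K and I, now all done → C.
Now F and J have their prerequisites met. F is listed earlier, so F next.
That leaves J as the only ready step → J.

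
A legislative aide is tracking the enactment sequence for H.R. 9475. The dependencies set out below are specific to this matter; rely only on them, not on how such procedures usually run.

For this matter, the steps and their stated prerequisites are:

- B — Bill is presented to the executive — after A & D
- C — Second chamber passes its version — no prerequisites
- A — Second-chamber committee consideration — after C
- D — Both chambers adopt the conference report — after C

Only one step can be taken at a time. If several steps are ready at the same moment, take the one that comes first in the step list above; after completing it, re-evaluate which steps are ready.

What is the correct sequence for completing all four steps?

C, A, D, B

C has no prerequisites → C first.
Now A and D have their prerequisites met. A is listed earlier, so A next.
D is the only step now ready → D.
B is the only step now ready → B.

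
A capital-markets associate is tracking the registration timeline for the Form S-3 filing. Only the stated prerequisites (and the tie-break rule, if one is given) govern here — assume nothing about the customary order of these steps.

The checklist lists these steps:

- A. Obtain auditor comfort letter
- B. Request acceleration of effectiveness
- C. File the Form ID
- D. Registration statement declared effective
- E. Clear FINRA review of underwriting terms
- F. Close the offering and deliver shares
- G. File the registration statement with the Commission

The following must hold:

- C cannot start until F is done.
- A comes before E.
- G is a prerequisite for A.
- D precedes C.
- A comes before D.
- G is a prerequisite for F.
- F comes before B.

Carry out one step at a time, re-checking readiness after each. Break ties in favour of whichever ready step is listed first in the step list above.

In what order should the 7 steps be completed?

G is the only step with nothing outstanding, so it goes first.
A and F are both available; A is listed earlier → A.
D and E now also ready, so the ready set is {D, E, F}; D is listed earlier → D.
E and F are both available; E is listed earlier → E.
F needed G, now all done → F.
Ready: B and C. B is listed earlier → B.
C needed D and F, now all done → C.

G A D E F B C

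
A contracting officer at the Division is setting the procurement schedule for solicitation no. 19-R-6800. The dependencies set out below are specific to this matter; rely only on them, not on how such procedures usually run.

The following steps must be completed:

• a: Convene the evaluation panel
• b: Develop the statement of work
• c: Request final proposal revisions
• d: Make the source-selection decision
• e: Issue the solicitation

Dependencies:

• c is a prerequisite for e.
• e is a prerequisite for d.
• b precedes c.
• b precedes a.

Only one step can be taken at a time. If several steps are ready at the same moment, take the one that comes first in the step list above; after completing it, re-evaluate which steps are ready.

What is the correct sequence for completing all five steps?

Only b has no prerequisites, so it is first.
Now a and c have their prerequisites met. a is listed earlier, so a next.
That leaves c as the only ready step → c.
e needed c, now all done → e.
d is the only step now ready → d.

b → a → c → e → d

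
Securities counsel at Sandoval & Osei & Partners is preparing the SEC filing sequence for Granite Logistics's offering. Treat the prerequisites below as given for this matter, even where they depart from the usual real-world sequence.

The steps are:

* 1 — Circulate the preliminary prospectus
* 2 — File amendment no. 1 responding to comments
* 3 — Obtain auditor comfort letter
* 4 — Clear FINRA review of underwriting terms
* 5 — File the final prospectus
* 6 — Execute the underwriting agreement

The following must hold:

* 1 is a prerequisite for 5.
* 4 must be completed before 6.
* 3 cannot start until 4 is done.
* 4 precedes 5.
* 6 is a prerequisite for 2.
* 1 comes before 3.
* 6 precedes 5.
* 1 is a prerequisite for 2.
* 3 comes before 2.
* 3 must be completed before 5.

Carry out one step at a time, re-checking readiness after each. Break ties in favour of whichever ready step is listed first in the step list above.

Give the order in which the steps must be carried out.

1 and 4 have no prerequisites; 1 is listed earlier, so 1 is first.
That leaves 4 as the only ready step → 4.
Ready: 3 and 6. 3 is listed earlier → 3.
Next only 6 has its prerequisites met → 6.
Now 2 and 5 have their prerequisites met. 2 is listed earlier, so 2 next.
5 is the only step now ready → 5.

1, 4, 3, 6, 2, 5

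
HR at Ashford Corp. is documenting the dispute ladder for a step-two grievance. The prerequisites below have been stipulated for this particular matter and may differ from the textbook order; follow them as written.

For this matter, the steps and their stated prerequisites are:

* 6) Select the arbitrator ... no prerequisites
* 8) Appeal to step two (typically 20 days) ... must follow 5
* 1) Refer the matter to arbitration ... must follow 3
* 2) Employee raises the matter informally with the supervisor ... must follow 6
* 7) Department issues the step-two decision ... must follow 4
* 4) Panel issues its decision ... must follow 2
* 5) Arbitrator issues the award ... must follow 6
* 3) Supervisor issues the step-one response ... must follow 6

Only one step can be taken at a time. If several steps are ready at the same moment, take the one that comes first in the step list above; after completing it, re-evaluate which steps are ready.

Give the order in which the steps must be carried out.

6 2 4 7 5 8 3 1

6 has no prerequisites → 6 first.
2, 5 and 3 are all available; 2 is listed earlier → 2.
4 now also ready, so the ready set is {4, 5, 3}; 4 is listed earlier → 4.
7 now also ready, so the ready set is {7, 5, 3}; 7 is listed earlier → 7.
Ready: 5 and 3. 5 is listed earlier → 5.
8 now also ready, so the ready set is {8, 3}; 8 is listed earlier → 8.
3 needed 6, now all done → 3.
Next only 1 has its prerequisites met → 1.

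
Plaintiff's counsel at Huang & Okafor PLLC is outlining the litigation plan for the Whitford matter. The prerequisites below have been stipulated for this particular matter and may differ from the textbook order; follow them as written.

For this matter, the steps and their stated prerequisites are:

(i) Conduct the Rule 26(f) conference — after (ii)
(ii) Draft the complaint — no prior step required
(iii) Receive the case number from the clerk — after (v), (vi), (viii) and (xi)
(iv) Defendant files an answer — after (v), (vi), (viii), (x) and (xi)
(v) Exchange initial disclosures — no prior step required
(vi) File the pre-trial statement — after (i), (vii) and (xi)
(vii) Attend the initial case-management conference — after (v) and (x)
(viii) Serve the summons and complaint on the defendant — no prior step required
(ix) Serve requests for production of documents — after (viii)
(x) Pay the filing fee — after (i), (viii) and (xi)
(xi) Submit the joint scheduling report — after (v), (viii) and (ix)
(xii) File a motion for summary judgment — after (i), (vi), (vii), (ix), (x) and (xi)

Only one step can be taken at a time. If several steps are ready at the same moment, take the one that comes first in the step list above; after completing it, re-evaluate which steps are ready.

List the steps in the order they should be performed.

(ii), (v) and (viii) have no prerequisites; (ii) is listed earlier, so (ii) is first.
(i) now also ready, so the ready set is {(i), (v), (viii)}; (i) is listed earlier → (i).
Now (v) and (viii) have their prerequisites met. (v) is listed earlier, so (v) next.
That leaves (viii) as the only ready step → (viii).
(ix) needed (viii), now all done → (ix).
(xi) is the only step now ready → (xi).
(x) needed (i), (viii) and (xi), now all done → (x).
(vii) needed (v) and (x), now all done → (vii).
That leaves (vi) as the only ready step → (vi).
Now (iii), (iv) and (xii) have their prerequisites met. (iii) is listed earlier, so (iii) next.
(iv) and (xii) are both available; (iv) is listed earlier → (iv).
(xii) needed (i), (vi), (vii), (ix), (x) and (xi), now all done → (xii).

(ii) → (i) → (v) → (viii) → (ix) → (xi) → (x) → (vii) → (vi) → (iii) → (iv) → (xii)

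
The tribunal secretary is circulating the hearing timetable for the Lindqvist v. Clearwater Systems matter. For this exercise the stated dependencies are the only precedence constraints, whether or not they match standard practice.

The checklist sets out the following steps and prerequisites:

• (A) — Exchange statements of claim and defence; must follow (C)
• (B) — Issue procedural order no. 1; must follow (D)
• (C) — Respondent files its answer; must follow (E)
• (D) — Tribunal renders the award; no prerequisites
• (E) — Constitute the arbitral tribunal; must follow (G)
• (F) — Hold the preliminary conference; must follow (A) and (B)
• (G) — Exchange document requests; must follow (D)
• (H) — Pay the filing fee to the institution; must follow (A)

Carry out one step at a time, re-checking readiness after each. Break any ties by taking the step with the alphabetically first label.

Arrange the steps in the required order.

(D), (B), (G), (E), (C), (A), (F), (H)

(D) is the only step with nothing outstanding, so it goes first.
Ready: (B) and (G). (B) has the earlier label → (B).
Next only (G) has its prerequisites met → (G).
(E) is the only step now ready → (E).
That leaves (C) as the only ready step → (C).
Next only (A) has its prerequisites met → (A).
Ready: (F) and (H). (F) has the earlier label → (F).
(H) needed (A), now all done → (H).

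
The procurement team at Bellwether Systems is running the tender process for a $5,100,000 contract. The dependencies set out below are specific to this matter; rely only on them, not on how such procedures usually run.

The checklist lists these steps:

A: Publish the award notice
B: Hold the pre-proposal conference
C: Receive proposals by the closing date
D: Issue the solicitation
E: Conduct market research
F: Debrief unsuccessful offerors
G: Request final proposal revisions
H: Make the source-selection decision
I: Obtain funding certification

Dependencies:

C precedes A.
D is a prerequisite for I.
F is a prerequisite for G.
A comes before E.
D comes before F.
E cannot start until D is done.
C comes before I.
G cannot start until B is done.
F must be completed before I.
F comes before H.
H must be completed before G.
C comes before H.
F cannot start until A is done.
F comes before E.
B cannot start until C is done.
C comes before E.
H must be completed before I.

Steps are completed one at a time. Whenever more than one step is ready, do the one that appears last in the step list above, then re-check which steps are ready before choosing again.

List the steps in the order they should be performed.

D, C, B, A, F, H, I, G, E

D and C have no prerequisites; D is listed later, so D is first.
That leaves C as the only ready step → C.
Now B and A have their prerequisites met. B is listed later, so B next.
Next only A has its prerequisites met → A.
F is the only step now ready → F.
Ready: H and E. H is listed later → H.
I and G now also ready, so the ready set is {I, G, E}; I is listed later → I.
Now G and E have their prerequisites met. G is listed later, so G next.
Next only E has its prerequisites met → E.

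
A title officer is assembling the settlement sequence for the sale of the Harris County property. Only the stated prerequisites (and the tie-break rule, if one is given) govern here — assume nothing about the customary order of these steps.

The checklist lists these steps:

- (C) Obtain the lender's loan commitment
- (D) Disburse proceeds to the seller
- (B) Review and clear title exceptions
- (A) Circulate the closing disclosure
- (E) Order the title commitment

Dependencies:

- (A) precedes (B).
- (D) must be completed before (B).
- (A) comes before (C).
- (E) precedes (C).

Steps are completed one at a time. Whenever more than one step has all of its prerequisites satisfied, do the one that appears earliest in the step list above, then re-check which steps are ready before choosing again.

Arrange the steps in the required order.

Nothing is required for (D), (A) and (E). (D) is listed earlier → (D) first.
Ready: (A) and (E). (A) is listed earlier → (A).
(B) now also ready, so the ready set is {(B), (E)}; (B) is listed earlier → (B).
That leaves (E) as the only ready step → (E).
That leaves (C) as the only ready step → (C).

(D), (A), (B), (E), (C)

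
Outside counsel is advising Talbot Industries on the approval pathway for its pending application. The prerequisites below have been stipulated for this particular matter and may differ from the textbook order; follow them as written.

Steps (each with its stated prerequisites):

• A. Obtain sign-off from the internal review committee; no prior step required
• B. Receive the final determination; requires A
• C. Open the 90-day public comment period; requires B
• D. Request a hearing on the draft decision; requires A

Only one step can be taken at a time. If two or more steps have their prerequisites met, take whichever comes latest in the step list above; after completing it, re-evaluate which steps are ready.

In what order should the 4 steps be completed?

A D B C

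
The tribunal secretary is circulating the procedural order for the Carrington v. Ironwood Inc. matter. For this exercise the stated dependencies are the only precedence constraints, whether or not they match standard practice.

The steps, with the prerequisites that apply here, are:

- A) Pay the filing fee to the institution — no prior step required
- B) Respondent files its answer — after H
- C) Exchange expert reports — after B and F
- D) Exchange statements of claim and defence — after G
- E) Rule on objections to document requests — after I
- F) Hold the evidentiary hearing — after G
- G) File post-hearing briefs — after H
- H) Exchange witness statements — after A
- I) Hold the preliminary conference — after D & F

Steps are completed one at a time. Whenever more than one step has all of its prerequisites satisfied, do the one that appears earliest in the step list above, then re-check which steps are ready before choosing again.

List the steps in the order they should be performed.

A has no prerequisites → A first.
H needed A, now all done → H.
Ready: B and G. B is listed earlier → B.
That leaves G as the only ready step → G.
Now D and F have their prerequisites met. D is listed earlier, so D next.
F needed G, now all done → F.
Ready: C and I. C is listed earlier → C.
I is the only step now ready → I.
E needed I, now all done → E.

A H B G D F C I E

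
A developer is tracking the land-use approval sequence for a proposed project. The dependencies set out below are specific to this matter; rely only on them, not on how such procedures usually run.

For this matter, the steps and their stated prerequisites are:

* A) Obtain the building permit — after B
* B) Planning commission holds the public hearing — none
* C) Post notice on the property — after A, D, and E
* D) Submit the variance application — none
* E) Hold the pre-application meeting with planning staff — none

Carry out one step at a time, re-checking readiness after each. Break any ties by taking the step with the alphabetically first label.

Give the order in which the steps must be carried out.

B, D and E have no prerequisites; B has the earlier label, so B is first.
A now also ready, so the ready set is {A, D, E}; A has the earlier label → A.
D and E are both available; D has the earlier label → D.
That leaves E as the only ready step → E.
That leaves C as the only ready step → C.

B, A, D, E, C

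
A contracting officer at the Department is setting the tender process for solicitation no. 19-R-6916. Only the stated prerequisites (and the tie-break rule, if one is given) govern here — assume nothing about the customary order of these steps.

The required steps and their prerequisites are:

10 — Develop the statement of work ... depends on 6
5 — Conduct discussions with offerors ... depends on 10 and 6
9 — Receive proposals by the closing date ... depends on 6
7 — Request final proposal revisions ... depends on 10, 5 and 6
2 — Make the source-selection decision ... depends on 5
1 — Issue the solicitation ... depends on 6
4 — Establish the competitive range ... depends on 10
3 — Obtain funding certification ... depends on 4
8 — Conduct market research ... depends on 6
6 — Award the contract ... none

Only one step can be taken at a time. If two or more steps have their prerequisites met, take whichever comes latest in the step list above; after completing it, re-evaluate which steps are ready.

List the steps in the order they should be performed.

6 8 1 9 10 4 3 5 2 7

6 has no prerequisites → 6 first.
Now 8, 1, 9 and 10 have their prerequisites met. 8 is listed later, so 8 next.
1, 9 and 10 are all available; 1 is listed later → 1.
9 and 10 are both available; 9 is listed later → 9.
That leaves 10 as the only ready step → 10.
4 and 5 are both available; 4 is listed later → 4.
3 now also ready, so the ready set is {3, 5}; 3 is listed later → 3.
5 needed 6 and 10, now all done → 5.
2 and 7 are both available; 2 is listed later → 2.
7 needed 6, 5 and 10, now all done → 7.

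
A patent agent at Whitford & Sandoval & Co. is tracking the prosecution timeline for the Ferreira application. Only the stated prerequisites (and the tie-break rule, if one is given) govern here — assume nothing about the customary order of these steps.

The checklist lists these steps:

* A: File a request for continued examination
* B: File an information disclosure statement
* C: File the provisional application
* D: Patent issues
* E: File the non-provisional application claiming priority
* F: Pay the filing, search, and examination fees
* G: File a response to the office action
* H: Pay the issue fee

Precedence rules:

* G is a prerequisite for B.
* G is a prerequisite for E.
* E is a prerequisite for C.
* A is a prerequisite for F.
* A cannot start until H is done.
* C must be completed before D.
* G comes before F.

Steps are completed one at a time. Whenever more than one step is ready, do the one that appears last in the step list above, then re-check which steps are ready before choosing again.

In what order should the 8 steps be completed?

H G E C D B A F

Nothing is required for H and G. H is listed later → H first.
A now also ready, so the ready set is {G, A}; G is listed later → G.
E and B now also ready, so the ready set is {E, B, A}; E is listed later → E.
C, B and A are all available; C is listed later → C.
Ready: D, B and A. D is listed later → D.
Ready: B and A. B is listed later → B.
A needed H, now all done → A.
F is the only step now ready → F.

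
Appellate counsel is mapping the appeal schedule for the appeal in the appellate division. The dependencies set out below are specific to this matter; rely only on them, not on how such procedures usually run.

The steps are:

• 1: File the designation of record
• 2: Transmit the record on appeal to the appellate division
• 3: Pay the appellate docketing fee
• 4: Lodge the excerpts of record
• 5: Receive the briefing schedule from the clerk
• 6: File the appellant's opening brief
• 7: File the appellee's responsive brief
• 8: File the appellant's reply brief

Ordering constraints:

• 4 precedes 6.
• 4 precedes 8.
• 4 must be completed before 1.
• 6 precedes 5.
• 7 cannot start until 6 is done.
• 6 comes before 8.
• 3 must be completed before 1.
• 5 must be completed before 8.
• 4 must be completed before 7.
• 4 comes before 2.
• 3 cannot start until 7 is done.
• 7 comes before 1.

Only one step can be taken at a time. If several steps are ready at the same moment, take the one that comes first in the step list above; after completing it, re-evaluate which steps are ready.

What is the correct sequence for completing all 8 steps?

4, 2, 6, 5, 7, 3, 1, 8

4 is the only step with nothing outstanding, so it goes first.
Now 2 and 6 have their prerequisites met. 2 is listed earlier, so 2 next.
Next only 6 has its prerequisites met → 6.
5 and 7 are both available; 5 is listed earlier → 5.
Ready: 7 and 8. 7 is listed earlier → 7.
3 now also ready, so the ready set is {3, 8}; 3 is listed earlier → 3.
Now 1 and 8 have their prerequisites met. 1 is listed earlier, so 1 next.
Next only 8 has its prerequisites met → 8.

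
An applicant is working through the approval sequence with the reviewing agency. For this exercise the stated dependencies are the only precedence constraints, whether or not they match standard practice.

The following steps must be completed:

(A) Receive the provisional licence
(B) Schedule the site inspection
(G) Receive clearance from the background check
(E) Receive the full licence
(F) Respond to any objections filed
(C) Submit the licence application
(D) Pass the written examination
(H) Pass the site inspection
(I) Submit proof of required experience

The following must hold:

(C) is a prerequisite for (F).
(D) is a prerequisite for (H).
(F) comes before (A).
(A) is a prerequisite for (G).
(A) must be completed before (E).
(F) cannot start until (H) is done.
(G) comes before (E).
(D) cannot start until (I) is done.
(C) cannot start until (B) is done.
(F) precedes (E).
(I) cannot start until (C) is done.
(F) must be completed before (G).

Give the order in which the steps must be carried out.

(B) has no prerequisites → (B) first.
That leaves (C) as the only ready step → (C).
(I) needed (C), now all done → (I).
(D) needed (I), now all done → (D).
Next only (H) has its prerequisites met → (H).
(F) needed (C) and (H), now all done → (F).
Next only (A) has its prerequisites met → (A).
(G) needed (A) and (F), now all done → (G).
(E) needed (A), (G) and (F), now all done → (E).

(B), (C), (I), (D), (H), (F), (A), (G), (E)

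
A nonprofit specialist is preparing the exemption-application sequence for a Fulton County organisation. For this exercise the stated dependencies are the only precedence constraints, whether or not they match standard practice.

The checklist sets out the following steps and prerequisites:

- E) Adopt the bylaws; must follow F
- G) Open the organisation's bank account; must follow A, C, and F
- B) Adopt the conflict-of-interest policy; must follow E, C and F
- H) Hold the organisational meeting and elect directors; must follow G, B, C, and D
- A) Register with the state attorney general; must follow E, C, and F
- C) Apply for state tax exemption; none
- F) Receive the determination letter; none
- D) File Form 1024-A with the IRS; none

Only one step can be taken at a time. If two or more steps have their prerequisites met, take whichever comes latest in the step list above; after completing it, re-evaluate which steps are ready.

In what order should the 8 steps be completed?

D, F, C, E, A, B, G, H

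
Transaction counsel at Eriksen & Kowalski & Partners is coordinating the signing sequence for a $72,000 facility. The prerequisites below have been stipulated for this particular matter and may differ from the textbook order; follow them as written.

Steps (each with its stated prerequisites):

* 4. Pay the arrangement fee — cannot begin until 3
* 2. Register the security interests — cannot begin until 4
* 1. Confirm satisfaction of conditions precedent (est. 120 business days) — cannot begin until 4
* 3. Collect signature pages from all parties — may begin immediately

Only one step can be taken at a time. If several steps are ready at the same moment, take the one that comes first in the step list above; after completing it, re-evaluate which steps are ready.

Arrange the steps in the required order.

3 → 4 → 2 → 1

3 is the only step with nothing outstanding, so it goes first.
4 needed 3, now all done → 4.
Ready: 2 and 1. 2 is listed earlier → 2.
That leaves 1 as the only ready step → 1.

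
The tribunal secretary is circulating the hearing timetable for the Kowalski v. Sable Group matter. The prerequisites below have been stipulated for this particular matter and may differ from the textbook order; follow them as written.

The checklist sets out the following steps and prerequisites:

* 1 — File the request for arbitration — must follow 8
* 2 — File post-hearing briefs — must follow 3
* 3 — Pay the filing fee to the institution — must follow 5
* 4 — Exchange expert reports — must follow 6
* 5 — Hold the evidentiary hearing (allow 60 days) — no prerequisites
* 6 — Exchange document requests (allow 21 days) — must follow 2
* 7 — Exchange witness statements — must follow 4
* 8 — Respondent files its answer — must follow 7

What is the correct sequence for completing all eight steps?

5 has no prerequisites → 5 first.
3 needed 5, now all done → 3.
2 needed 3, now all done → 2.
6 needed 2, now all done → 6.
That leaves 4 as the only ready step → 4.
7 needed 4, now all done → 7.
8 is the only step now ready → 8.
1 is the only step now ready → 1.

5 3 2 6 4 7 8 1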